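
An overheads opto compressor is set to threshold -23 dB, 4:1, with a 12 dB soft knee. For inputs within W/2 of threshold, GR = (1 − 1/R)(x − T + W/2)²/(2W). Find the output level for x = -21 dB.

x − T + W/2 = -21 − (-23) + 6 = 8.
GR = (1 − 1/4) × 8² / 24 = 0.75 × 64 / 24 = 2 dB.
Output = -21 − 2 = -23 dB.

-23 dB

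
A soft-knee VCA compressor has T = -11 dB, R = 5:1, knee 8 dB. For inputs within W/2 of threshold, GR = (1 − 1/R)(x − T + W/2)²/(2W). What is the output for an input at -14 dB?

-14.05 dB

x − T + W/2 = -14 − (-11) + 4 = 1.
GR = (1 − 1/5) × 1² / 16 = 0.8 × 1 / 16 = 0.05 dB.
Output = -14 − 0.05 = -14.05 dB.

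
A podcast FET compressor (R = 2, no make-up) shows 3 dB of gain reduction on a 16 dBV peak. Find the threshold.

10 dBV

Let T be the threshold. Output overshoot = (input overshoot)/R, so 13 − T = (16 − T)/2.
2·(13 − T) = 16 − T → 1·T = 26 − 16 = 10.
T = 10/1 = 10 dBV.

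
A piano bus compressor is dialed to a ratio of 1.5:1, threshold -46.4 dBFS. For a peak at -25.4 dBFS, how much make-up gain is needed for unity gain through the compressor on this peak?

Without make-up, output = threshold + overshoot/1.5 = -46.4 + 14 = -32.4 dBFS.
Gap to target: 7 dB.

7 dB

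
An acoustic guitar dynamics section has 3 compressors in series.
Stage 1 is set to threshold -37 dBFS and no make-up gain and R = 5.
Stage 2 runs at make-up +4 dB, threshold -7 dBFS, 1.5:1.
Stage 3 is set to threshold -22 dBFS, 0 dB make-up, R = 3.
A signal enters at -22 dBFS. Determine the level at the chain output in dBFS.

-30 dBFS

Stage 1: overshoot 15 dB → 15/5 = 3 dB → -34 dBFS.
Stage 2: below threshold (-34 ≤ -7); passes unchanged; make-up brings it to -30 dBFS.
Stage 3: -30 dBFS ≤ -22 dBFS, so stage 3 doesn't engage; output -30 dBFS.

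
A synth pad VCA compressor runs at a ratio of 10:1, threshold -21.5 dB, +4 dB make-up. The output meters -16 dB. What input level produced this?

-6.5 dB

Stripping the +4 dB make-up gives -20 dB at the gain stage.
That's 1.5 dB above the -21.5 dB threshold.
Undo the ratio: input overshoot = 1.5 × 10 = 15 dB, giving input = -6.5 dB.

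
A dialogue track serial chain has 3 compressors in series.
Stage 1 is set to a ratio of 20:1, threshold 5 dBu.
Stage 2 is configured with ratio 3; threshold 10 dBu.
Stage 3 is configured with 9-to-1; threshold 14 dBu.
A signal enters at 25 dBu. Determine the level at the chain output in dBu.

Stage 1: 25 dBu is 20 dB over 5 dBu; at 20:1 that becomes 1 dB over, giving 6 dBu.
Stage 2: below threshold (6 ≤ 10); passes unchanged; output 6 dBu.
Stage 3: 6 dBu ≤ 14 dBu, so stage 3 doesn't engage; output 6 dBu.

6 dBu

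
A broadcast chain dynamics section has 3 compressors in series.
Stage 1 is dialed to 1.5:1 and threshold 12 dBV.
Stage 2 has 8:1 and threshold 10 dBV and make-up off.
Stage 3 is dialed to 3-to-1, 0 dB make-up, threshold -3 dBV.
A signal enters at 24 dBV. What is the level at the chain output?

1.75 dBV

Stage 1: overshoot 12 dB → 12/1.5 = 8 dB → 20 dBV.
Stage 2: 20 dBV is 10 dB over 10 dBV; at 8:1 that becomes 1.25 dB over, giving 11.25 dBV.
Stage 3: overshoot 14.25 dB → 14.25/3 = 4.75 dB → 1.75 dBV.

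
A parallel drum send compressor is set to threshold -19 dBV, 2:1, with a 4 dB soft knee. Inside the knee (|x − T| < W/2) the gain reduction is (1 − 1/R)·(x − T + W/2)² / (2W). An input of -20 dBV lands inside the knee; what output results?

-20.0625 dBV

x − T + W/2 = -20 − (-19) + 2 = 1.
GR = (1 − 1/2) × 1² / 8 = 0.5 × 1 / 8 = 0.0625 dB.
Output = -20 − 0.0625 = -20.0625 dBV.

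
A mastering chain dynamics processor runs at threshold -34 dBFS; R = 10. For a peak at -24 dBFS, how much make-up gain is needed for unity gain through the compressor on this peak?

Overshoot 10 dB → 10/10 = 1 dB after compression, so the compressed level is -34 + 1 = -33 dBFS.
Make-up = target − compressed = -24 − (-33) = 9 dB.

9 dB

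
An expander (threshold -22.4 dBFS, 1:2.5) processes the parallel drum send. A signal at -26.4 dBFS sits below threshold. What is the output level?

Undershoot = (-22.4) − (-26.4) = 4 dB.
At 1:2.5, that expands to 10 dB under threshold.
Output = -22.4 − 10 = -32.4 dBFS.

-32.4 dBFS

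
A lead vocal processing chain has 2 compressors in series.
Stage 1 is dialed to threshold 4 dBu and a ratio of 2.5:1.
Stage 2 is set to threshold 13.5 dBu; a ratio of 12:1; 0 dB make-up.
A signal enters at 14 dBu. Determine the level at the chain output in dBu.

8 dBu

Stage 1: overshoot 10 dB → 10/2.5 = 4 dB → 8 dBu.
Stage 2: below threshold (8 ≤ 13.5); passes unchanged; output 8 dBu.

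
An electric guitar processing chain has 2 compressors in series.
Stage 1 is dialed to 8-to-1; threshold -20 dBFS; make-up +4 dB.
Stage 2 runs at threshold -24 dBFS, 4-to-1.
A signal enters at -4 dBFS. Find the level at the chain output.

-21.5 dBFS

Stage 1: -4 dBFS is 16 dB over -20 dBFS; at 8:1 that becomes 2 dB over, giving -18 dBFS; +4 dB make-up → -14 dBFS.
Stage 2: overshoot 10 dB → 10/4 = 2.5 dB → -21.5 dBFS.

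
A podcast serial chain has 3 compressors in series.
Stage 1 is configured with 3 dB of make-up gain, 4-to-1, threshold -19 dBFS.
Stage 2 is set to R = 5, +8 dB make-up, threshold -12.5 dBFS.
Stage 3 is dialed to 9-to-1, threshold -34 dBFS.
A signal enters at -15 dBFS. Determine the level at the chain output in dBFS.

-31 dBFS

Stage 1: overshoot 4 dB → 4/4 = 1 dB → -18 dBFS; +3 dB make-up → -15 dBFS.
Stage 2: below threshold (-15 ≤ -12.5); passes unchanged; make-up brings it to -7 dBFS.
Stage 3: overshoot 27 dB → 27/9 = 3 dB → -31 dBFS.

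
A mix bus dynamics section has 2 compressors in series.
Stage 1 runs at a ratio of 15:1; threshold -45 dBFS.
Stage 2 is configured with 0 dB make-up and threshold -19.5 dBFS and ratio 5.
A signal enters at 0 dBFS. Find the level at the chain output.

-42 dBFS

Stage 1: 45 dB above -45 dBFS, reduced 15:1 to 3 dB above → -42 dBFS.
Stage 2: -42 dBFS ≤ -19.5 dBFS, so stage 2 doesn't engage; output -42 dBFS.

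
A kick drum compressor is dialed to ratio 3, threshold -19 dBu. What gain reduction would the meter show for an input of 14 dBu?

The signal is 33 dB above threshold.
At 3:1, output sits 33/3 = 11 dB above threshold.
So the signal is attenuated by 33 − 11 = 22 dB.

22 dB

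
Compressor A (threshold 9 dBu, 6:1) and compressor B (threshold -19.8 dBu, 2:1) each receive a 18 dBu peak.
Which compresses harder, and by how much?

B, by 11.4 dB

A: overshoot 9 dB → output overshoot 1.5 dB → GR 7.5 dB.
B: overshoot 37.8 dB → output overshoot 18.9 dB → GR 18.9 dB.
B reduces 11.4 dB more.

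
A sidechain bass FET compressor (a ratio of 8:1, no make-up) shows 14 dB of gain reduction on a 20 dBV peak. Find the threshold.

Input is 16 dB above T (since output overshoot × R = input overshoot: (6 − T)·8 = 20 − T gives T = 4 dBV).
Check: 4 + (20 − 4)/8 = 4 + 2 = 6 dBV. ✓

4 dBV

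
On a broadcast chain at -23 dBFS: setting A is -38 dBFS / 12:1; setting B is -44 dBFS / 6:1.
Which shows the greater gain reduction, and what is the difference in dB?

B, by 3.75 dB

A: 15 dB over, compressed to 1.25 dB over, so 13.75 dB of GR.
B: 21 dB over, compressed to 3.5 dB over, so 17.5 dB of GR.
B applies 3.75 dB more gain reduction.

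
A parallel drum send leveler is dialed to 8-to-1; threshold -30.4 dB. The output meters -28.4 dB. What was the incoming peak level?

-14.4 dB

Post-compression overshoot = -28.4 − (-30.4) = 2 dB.
Input overshoot = R × output overshoot = 16 dB → input = -30.4 + 16 = -14.4 dB.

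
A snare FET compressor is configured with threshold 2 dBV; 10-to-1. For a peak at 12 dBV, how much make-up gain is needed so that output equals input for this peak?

9 dB

Overshoot 10 dB → 10/10 = 1 dB after compression, so the compressed level is 2 + 1 = 3 dBV.
Make-up = target − compressed = 12 − 3 = 9 dB.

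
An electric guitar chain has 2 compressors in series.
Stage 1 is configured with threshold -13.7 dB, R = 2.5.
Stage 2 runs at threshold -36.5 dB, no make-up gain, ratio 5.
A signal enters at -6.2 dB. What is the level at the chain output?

Stage 1: -6.2 dB is 7.5 dB over -13.7 dB; at 2.5:1 that becomes 3 dB over, giving -10.7 dB.
Stage 2: -10.7 dB is 25.8 dB over -36.5 dB; at 5:1 that becomes 5.16 dB over, giving -31.34 dB.

-31.34 dB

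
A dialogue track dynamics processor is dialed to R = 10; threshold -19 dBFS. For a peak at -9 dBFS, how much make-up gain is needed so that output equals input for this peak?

Without make-up, output = threshold + overshoot/10 = -19 + 1 = -18 dBFS.
Gap to target: 9 dB.

9 dB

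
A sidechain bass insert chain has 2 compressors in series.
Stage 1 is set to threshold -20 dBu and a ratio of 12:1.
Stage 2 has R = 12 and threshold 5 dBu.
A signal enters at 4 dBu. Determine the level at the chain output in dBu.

Stage 1: overshoot 24 dB → 24/12 = 2 dB → -18 dBu.
Stage 2: -18 dBu is at or below the 5 dBu threshold — no compression; output -18 dBu.

-18 dBu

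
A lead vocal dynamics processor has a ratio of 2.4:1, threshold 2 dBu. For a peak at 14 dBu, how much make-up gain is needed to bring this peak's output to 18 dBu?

11 dB

The peak compresses to 2 + 12/2.4 = 7 dBu.
To reach 18 dBu requires 18 − 7 = 11 dB of make-up.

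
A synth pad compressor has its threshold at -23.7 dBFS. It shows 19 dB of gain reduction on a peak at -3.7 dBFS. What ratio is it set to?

Input overshoot = -3.7 − (-23.7) = 20 dB.
Output overshoot = 20 − 19 = 1 dB.
Ratio = input overshoot / output overshoot = 20 / 1 = 20.

20:1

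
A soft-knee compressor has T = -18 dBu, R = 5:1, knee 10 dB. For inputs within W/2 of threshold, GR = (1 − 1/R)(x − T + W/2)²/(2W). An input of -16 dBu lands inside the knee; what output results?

x − T + W/2 = -16 − (-18) + 5 = 7.
GR = (1 − 1/5) × 7² / 20 = 0.8 × 49 / 20 = 1.96 dB.
Output = -16 − 1.96 = -17.96 dBu.

-17.96 dBu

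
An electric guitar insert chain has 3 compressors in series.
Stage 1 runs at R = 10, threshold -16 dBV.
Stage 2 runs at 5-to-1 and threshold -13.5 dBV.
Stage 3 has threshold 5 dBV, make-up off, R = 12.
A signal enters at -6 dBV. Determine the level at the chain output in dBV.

-15 dBV

Stage 1: overshoot 10 dB → 10/10 = 1 dB → -15 dBV.
Stage 2: -15 dBV ≤ -13.5 dBV, so stage 2 doesn't engage; output -15 dBV.
Stage 3: below threshold (-15 ≤ 5); passes unchanged; output -15 dBV.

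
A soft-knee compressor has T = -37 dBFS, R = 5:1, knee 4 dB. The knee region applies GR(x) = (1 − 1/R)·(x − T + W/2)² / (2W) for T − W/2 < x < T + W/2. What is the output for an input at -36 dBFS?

-36.9 dBFS

x − T + W/2 = -36 − (-37) + 2 = 3.
GR = (1 − 1/5) × 3² / 8 = 0.8 × 9 / 8 = 0.9 dB.
Output = -36 − 0.9 = -36.9 dBFS.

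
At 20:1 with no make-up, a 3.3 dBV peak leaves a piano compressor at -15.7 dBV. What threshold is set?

-16.7 dBV

Let T be the threshold. Output overshoot = (input overshoot)/R, so -15.7 − T = (3.3 − T)/20.
20·(-15.7 − T) = 3.3 − T → 19·T = -314 − 3.3 = -317.3.
T = -317.3/19 = -16.7 dBV.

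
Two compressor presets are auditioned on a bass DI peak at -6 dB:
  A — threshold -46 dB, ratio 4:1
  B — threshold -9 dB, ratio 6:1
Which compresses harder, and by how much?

A: GR = 40 − 40/4 = 30 dB.
B: GR = 3 − 3/6 = 2.5 dB.
A applies 27.5 dB more gain reduction.

A, by 27.5 dB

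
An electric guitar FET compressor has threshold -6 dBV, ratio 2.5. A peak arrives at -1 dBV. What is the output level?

-4 dBV

Overshoot: -1 − (-6) = 5 dB.
At 2.5:1 the overshoot is divided by 2.5, leaving 2 dB above threshold.
Output = -6 + 2 = -4 dBV.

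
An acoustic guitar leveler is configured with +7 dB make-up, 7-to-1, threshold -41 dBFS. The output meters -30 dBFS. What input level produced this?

Stripping the +7 dB make-up gives -37 dBFS at the gain stage.
That's 4 dB above the -41 dBFS threshold.
Before 7:1 compression the overshoot was 4 × 7 = 28 dB, so input = -41 + 28 = -13 dBFS.

-13 dBFS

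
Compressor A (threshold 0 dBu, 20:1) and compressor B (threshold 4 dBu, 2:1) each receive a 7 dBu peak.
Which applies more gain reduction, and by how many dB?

A: 7 dB over, compressed to 0.35 dB over, so 6.65 dB of GR.
B: 3 dB over, compressed to 1.5 dB over, so 1.5 dB of GR.
A applies 5.15 dB more gain reduction.

A, by 5.15 dB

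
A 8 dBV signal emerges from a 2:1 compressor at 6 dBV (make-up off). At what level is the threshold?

4 dBV

Let T be the threshold. Output overshoot = (input overshoot)/R, so 6 − T = (8 − T)/2.
2·(6 − T) = 8 − T → 1·T = 12 − 8 = 4.
T = 4/1 = 4 dBV.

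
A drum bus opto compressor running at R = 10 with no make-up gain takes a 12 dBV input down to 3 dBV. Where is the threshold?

Let T be the threshold. Output overshoot = (input overshoot)/R, so 3 − T = (12 − T)/10.
10·(3 − T) = 12 − T → 9·T = 30 − 12 = 18.
T = 18/9 = 2 dBV.

2 dBV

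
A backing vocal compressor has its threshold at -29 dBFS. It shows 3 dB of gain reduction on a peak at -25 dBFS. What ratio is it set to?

Input overshoot = -25 − (-29) = 4 dB.
Output overshoot = 4 − 3 = 1 dB.
Ratio = input overshoot / output overshoot = 4 / 1 = 4.

4:1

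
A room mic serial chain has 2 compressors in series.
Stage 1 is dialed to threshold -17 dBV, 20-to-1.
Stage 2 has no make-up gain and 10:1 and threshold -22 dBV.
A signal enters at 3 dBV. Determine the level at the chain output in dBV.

-21.4 dBV

Stage 1: overshoot 20 dB → 20/20 = 1 dB → -16 dBV.
Stage 2: -16 dBV is 6 dB over -22 dBV; at 10:1 that becomes 0.6 dB over, giving -21.4 dBV.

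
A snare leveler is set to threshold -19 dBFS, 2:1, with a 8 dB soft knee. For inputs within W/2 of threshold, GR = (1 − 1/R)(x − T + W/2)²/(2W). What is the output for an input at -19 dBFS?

x − T + W/2 = -19 − (-19) + 4 = 4.
GR = (1 − 1/2) × 4² / 16 = 0.5 × 16 / 16 = 0.5 dB.
Output = -19 − 0.5 = -19.5 dBFS.

-19.5 dBFS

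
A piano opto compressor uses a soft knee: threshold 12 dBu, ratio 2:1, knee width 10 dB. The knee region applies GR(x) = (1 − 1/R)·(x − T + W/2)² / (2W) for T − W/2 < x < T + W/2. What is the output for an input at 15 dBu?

x − T + W/2 = 15 − 12 + 5 = 8.
GR = (1 − 1/2) × 8² / 20 = 0.5 × 64 / 20 = 1.6 dB.
Output = 15 − 1.6 = 13.4 dBu.

13.4 dBu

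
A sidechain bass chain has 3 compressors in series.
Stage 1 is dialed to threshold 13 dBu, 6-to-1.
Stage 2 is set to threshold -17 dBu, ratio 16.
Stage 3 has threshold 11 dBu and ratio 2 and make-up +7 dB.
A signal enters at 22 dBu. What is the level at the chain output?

-8.03125 dBu

Stage 1: 9 dB above 13 dBu, reduced 6:1 to 1.5 dB above → 14.5 dBu.
Stage 2: 31.5 dB above -17 dBu, reduced 16:1 to 1.96875 dB above → -15.03125 dBu.
Stage 3: -15.03125 dBu ≤ 11 dBu, so stage 3 doesn't engage; make-up brings it to -8.03125 dBu.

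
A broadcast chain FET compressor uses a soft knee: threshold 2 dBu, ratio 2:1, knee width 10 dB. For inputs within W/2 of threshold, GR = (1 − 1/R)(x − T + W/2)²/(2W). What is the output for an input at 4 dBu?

x − T + W/2 = 4 − 2 + 5 = 7.
GR = (1 − 1/2) × 7² / 20 = 0.5 × 49 / 20 = 1.225 dB.
Output = 4 − 1.225 = 2.775 dBu.

2.775 dBu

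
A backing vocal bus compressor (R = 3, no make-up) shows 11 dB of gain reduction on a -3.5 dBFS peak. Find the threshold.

Let T be the threshold. Output overshoot = (input overshoot)/R, so -14.5 − T = (-3.5 − T)/3.
3·(-14.5 − T) = -3.5 − T → 2·T = -43.5 − (-3.5) = -40.
T = -40/2 = -20 dBFS.

-20 dBFS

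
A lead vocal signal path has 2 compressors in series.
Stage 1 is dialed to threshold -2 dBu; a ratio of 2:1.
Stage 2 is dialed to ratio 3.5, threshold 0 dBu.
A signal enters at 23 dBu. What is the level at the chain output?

Stage 1: 25 dB above -2 dBu, reduced 2:1 to 12.5 dB above → 10.5 dBu.
Stage 2: 10.5 dBu is 10.5 dB over 0 dBu; at 3.5:1 that becomes 3 dB over, giving 3 dBu.

3 dBu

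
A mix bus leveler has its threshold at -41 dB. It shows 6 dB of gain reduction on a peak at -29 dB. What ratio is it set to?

2:1

Input overshoot = -29 − (-41) = 12 dB.
Output overshoot = 12 − 6 = 6 dB.
Ratio = input overshoot / output overshoot = 12 / 6 = 2.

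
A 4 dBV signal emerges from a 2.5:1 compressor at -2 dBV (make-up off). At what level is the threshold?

Input is 10 dB above T (since output overshoot × R = input overshoot: (-2 − T)·2.5 = 4 − T gives T = -6 dBV).
Check: -6 + (4 − (-6))/2.5 = -6 + 4 = -2 dBV. ✓

-6 dBV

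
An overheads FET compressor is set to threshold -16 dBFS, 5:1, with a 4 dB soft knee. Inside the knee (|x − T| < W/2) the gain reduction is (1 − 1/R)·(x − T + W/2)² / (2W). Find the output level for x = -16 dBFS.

-16.4 dBFS

x − T + W/2 = -16 − (-16) + 2 = 2.
GR = (1 − 1/5) × 2² / 8 = 0.8 × 4 / 8 = 0.4 dB.
Output = -16 − 0.4 = -16.4 dBFS.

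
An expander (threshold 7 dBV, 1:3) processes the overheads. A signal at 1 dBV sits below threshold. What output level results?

-11 dBV

The input is 6 dB below the 7 dBV threshold.
A 1:3 expander multiplies undershoot by 3: 6 × 3 = 18 dB below threshold.
Output = 7 − 18 = -11 dBV.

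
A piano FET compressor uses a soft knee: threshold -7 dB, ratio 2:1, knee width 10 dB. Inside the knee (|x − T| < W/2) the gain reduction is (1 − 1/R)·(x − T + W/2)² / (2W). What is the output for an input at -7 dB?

x − T + W/2 = -7 − (-7) + 5 = 5.
GR = (1 − 1/2) × 5² / 20 = 0.5 × 25 / 20 = 0.625 dB.
Output = -7 − 0.625 = -7.625 dB.

-7.625 dB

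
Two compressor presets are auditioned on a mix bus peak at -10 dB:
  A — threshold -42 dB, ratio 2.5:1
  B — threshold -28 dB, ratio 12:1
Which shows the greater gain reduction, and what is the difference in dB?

A, by 2.7 dB

A: overshoot 32 dB → output overshoot 12.8 dB → GR 19.2 dB.
B: overshoot 18 dB → output overshoot 1.5 dB → GR 16.5 dB.
A reduces 2.7 dB more.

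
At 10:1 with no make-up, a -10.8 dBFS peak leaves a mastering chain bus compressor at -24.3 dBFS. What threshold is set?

-25.8 dBFS

Gain reduction = -10.8 − (-24.3) = 13.5 dB; output overshoot = GR / (R − 1) = 13.5 / 9 = 1.5 dB.
Threshold = output − output overshoot = -24.3 − 1.5 = -25.8 dBFS.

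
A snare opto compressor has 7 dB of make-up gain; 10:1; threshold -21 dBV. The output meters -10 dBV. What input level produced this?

19 dBV

Before make-up, the level was -10 − 7 = -17 dBV.
The compressed level sits -17 − (-21) = 4 dB over threshold.
Input overshoot = R × output overshoot = 40 dB → input = -21 + 40 = 19 dBV.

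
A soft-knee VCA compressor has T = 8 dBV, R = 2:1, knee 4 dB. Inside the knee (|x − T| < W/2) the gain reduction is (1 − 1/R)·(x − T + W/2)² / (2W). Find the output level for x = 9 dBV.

x − T + W/2 = 9 − 8 + 2 = 3.
GR = (1 − 1/2) × 3² / 8 = 0.5 × 9 / 8 = 0.5625 dB.
Output = 9 − 0.5625 = 8.4375 dBV.

8.4375 dBV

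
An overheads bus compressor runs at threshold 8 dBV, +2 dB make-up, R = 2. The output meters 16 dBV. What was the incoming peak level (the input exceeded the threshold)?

20 dBV

Stripping the +2 dB make-up gives 14 dBV at the gain stage.
Post-compression overshoot = 14 − 8 = 6 dB.
Input overshoot = R × output overshoot = 12 dB → input = 8 + 12 = 20 dBV.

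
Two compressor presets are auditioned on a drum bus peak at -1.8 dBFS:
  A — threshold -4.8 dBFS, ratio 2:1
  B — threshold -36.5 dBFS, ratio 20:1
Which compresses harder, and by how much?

A: overshoot 3 dB → output overshoot 1.5 dB → GR 1.5 dB.
B: overshoot 34.7 dB → output overshoot 1.735 dB → GR 32.965 dB.
Difference: 31.465 dB in favour of B.

B, by 31.465 dB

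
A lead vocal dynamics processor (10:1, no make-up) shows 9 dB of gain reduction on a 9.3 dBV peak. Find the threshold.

-0.7 dBV

Gain reduction = 9.3 − 0.3 = 9 dB; output overshoot = GR / (R − 1) = 9 / 9 = 1 dB.
Threshold = output − output overshoot = 0.3 − 1 = -0.7 dBV.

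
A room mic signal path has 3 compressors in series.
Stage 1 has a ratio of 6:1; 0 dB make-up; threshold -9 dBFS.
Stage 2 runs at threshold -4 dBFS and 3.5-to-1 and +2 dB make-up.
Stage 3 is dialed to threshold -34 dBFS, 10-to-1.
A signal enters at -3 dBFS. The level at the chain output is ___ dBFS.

Stage 1: 6 dB above -9 dBFS, reduced 6:1 to 1 dB above → -8 dBFS.
Stage 2: below threshold (-8 ≤ -4); passes unchanged; make-up brings it to -6 dBFS.
Stage 3: -6 dBFS is 28 dB over -34 dBFS; at 10:1 that becomes 2.8 dB over, giving -31.2 dBFS.

-31.2 dBFS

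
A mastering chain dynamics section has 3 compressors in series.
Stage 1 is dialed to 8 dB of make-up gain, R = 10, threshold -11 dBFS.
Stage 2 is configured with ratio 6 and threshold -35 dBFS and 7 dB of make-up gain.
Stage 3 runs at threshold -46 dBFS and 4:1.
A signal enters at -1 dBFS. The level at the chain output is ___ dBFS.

-40.125 dBFS

Stage 1: 10 dB above -11 dBFS, reduced 10:1 to 1 dB above → -10 dBFS; +8 dB make-up → -2 dBFS.
Stage 2: overshoot 33 dB → 33/6 = 5.5 dB → -29.5 dBFS; +7 dB make-up → -22.5 dBFS.
Stage 3: 23.5 dB above -46 dBFS, reduced 4:1 to 5.875 dB above → -40.125 dBFS.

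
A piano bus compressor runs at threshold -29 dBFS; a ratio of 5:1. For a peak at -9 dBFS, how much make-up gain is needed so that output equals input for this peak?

16 dB

Overshoot 20 dB → 20/5 = 4 dB after compression, so the compressed level is -29 + 4 = -25 dBFS.
Make-up = target − compressed = -9 − (-25) = 16 dB.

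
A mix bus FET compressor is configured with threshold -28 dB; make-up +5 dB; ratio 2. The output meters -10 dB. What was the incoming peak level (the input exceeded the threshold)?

Stripping the +5 dB make-up gives -15 dB at the gain stage.
That's 13 dB above the -28 dB threshold.
Undo the ratio: input overshoot = 13 × 2 = 26 dB, giving input = -2 dB.

-2 dB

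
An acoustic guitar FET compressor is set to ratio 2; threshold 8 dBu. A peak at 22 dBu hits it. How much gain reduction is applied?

7 dB

22 dBu exceeds the threshold by 14 dB.
A 2:1 ratio leaves 7 dB of that excess.
So the signal is attenuated by 14 − 7 = 7 dB.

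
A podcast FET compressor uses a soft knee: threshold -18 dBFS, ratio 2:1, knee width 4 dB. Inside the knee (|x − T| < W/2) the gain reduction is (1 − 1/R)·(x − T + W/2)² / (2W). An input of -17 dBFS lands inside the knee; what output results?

-17.5625 dBFS

x − T + W/2 = -17 − (-18) + 2 = 3.
GR = (1 − 1/2) × 3² / 8 = 0.5 × 9 / 8 = 0.5625 dB.
Output = -17 − 0.5625 = -17.5625 dBFS.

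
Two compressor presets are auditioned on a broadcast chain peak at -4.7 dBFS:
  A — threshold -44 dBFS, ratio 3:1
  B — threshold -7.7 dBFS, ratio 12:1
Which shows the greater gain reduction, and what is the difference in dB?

A: 39.3 dB over, compressed to 13.1 dB over, so 26.2 dB of GR.
B: 3 dB over, compressed to 0.25 dB over, so 2.75 dB of GR.
A reduces 23.45 dB more.

A, by 23.45 dB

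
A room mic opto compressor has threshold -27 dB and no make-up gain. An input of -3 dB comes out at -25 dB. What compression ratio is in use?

Input overshoot = -3 − (-27) = 24 dB; output overshoot = -25 − (-27) = 2 dB.
Ratio = 24 / 2 = 12.

12:1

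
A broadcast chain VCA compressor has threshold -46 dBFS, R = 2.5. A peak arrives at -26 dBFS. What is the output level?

-38 dBFS

-26 dBFS sits 20 dB over threshold.
The 20 dB excess becomes 8 dB after 2.5:1 reduction.
That puts the output at -38 dBFS.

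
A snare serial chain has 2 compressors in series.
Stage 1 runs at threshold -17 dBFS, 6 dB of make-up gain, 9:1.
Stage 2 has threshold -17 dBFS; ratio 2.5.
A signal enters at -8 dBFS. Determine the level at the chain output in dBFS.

Stage 1: overshoot 9 dB → 9/9 = 1 dB → -16 dBFS; +6 dB make-up → -10 dBFS.
Stage 2: 7 dB above -17 dBFS, reduced 2.5:1 to 2.8 dB above → -14.2 dBFS.

-14.2 dBFS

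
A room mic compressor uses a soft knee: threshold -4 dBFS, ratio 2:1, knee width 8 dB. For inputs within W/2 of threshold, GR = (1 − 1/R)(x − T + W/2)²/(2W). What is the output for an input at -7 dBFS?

-7.03125 dBFS

x − T + W/2 = -7 − (-4) + 4 = 1.
GR = (1 − 1/2) × 1² / 16 = 0.5 × 1 / 16 = 0.03125 dB.
Output = -7 − 0.03125 = -7.03125 dBFS.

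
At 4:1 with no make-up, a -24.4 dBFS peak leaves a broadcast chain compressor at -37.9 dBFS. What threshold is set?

-42.4 dBFS

Gain reduction = -24.4 − (-37.9) = 13.5 dB; output overshoot = GR / (R − 1) = 13.5 / 3 = 4.5 dB.
Threshold = output − output overshoot = -37.9 − 4.5 = -42.4 dBFS.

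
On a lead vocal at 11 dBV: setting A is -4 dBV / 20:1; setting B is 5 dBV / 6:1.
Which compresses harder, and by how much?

A: 15 dB over, compressed to 0.75 dB over, so 14.25 dB of GR.
B: 6 dB over, compressed to 1 dB over, so 5 dB of GR.
A reduces 9.25 dB more.

A, by 9.25 dB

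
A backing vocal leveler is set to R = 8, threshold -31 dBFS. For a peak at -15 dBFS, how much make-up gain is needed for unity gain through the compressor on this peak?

Without make-up, output = threshold + overshoot/8 = -31 + 2 = -29 dBFS.
Gap to target: 14 dB.

14 dB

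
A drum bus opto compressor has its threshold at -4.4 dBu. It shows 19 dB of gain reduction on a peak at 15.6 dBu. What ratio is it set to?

Input overshoot = 15.6 − (-4.4) = 20 dB.
Output overshoot = 20 − 19 = 1 dB.
Ratio = input overshoot / output overshoot = 20 / 1 = 20.

20:1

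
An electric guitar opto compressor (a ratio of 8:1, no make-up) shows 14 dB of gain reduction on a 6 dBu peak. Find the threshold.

Let T be the threshold. Output overshoot = (input overshoot)/R, so -8 − T = (6 − T)/8.
8·(-8 − T) = 6 − T → 7·T = -64 − 6 = -70.
T = -70/7 = -10 dBu.

-10 dBu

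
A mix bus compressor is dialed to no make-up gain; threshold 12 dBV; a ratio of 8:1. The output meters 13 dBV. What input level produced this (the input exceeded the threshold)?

Post-compression overshoot = 13 − 12 = 1 dB.
Input overshoot = R × output overshoot = 8 dB → input = 12 + 8 = 20 dBV.

20 dBV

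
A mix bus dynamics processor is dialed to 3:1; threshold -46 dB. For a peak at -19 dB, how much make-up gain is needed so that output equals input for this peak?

Overshoot 27 dB → 27/3 = 9 dB after compression, so the compressed level is -46 + 9 = -37 dB.
Make-up = target − compressed = -19 − (-37) = 18 dB.

18 dB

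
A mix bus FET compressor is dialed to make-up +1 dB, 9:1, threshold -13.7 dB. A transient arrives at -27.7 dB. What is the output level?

-26.7 dB

-27.7 dB is 14 dB below the -13.7 dB threshold, so no gain reduction is applied.
Make-up gain adds 1 dB: -27.7 + 1 = -26.7 dB.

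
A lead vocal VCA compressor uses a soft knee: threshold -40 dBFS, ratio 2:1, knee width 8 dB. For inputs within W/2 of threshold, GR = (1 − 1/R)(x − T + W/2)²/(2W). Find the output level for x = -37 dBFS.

-38.53125 dBFS

x − T + W/2 = -37 − (-40) + 4 = 7.
GR = (1 − 1/2) × 7² / 16 = 0.5 × 49 / 16 = 1.53125 dB.
Output = -37 − 1.53125 = -38.53125 dBFS.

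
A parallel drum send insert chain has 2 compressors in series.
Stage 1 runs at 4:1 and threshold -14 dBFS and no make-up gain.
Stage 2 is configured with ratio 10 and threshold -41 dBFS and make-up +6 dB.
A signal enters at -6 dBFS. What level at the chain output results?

-32.1 dBFS

Stage 1: 8 dB above -14 dBFS, reduced 4:1 to 2 dB above → -12 dBFS.
Stage 2: 29 dB above -41 dBFS, reduced 10:1 to 2.9 dB above → -38.1 dBFS; +6 dB make-up → -32.1 dBFS.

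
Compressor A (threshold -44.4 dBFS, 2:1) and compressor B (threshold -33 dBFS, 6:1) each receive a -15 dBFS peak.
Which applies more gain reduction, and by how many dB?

B, by 0.3 dB

A: GR = 29.4 − 29.4/2 = 14.7 dB.
B: GR = 18 − 18/6 = 15 dB.
Difference: 0.3 dB in favour of B.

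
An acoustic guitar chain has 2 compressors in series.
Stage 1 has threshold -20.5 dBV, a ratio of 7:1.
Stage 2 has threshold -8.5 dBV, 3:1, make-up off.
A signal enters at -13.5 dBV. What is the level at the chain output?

Stage 1: 7 dB above -20.5 dBV, reduced 7:1 to 1 dB above → -19.5 dBV.
Stage 2: -19.5 dBV ≤ -8.5 dBV, so stage 2 doesn't engage; output -19.5 dBV.

-19.5 dBV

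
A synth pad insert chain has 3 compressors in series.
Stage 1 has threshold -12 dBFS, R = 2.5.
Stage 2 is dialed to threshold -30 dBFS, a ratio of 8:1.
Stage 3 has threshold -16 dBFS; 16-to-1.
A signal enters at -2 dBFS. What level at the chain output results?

Stage 1: -2 dBFS is 10 dB over -12 dBFS; at 2.5:1 that becomes 4 dB over, giving -8 dBFS.
Stage 2: 22 dB above -30 dBFS, reduced 8:1 to 2.75 dB above → -27.25 dBFS.
Stage 3: below threshold (-27.25 ≤ -16); passes unchanged; output -27.25 dBFS.

-27.25 dBFS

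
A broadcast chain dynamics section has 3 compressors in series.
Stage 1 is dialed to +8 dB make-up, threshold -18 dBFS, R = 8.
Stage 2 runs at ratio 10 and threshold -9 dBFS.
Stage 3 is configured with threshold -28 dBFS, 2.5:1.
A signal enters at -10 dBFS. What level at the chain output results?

Stage 1: overshoot 8 dB → 8/8 = 1 dB → -17 dBFS; +8 dB make-up → -9 dBFS.
Stage 2: -9 dBFS is at or below the -9 dBFS threshold — no compression; output -9 dBFS.
Stage 3: 19 dB above -28 dBFS, reduced 2.5:1 to 7.6 dB above → -20.4 dBFS.

-20.4 dBFS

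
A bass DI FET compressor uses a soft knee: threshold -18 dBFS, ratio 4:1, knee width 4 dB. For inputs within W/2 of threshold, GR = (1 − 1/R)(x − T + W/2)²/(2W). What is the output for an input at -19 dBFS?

-19.09375 dBFS

x − T + W/2 = -19 − (-18) + 2 = 1.
GR = (1 − 1/4) × 1² / 8 = 0.75 × 1 / 8 = 0.09375 dB.
Output = -19 − 0.09375 = -19.09375 dBFS.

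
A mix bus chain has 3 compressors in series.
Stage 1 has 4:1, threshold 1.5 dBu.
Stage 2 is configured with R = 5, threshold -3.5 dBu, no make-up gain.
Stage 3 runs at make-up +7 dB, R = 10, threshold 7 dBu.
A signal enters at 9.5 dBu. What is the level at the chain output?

4.9 dBu

Stage 1: overshoot 8 dB → 8/4 = 2 dB → 3.5 dBu.
Stage 2: 3.5 dBu is 7 dB over -3.5 dBu; at 5:1 that becomes 1.4 dB over, giving -2.1 dBu.
Stage 3: below threshold (-2.1 ≤ 7); passes unchanged; make-up brings it to 4.9 dBu.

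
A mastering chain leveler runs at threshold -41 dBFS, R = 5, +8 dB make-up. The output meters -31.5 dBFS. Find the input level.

-33.5 dBFS

Stripping the +8 dB make-up gives -39.5 dBFS at the gain stage.
Post-compression overshoot = -39.5 − (-41) = 1.5 dB.
Undo the ratio: input overshoot = 1.5 × 5 = 7.5 dB, giving input = -33.5 dBFS.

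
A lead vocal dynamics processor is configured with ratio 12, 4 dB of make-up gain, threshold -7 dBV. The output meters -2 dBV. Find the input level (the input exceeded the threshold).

Stripping the +4 dB make-up gives -6 dBV at the gain stage.
That's 1 dB above the -7 dBV threshold.
Before 12:1 compression the overshoot was 1 × 12 = 12 dB, so input = -7 + 12 = 5 dBV.

5 dBV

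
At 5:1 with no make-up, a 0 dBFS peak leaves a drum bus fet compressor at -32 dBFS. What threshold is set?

Input is 40 dB above T (since output overshoot × R = input overshoot: (-32 − T)·5 = 0 − T gives T = -40 dBFS).
Check: -40 + (0 − (-40))/5 = -40 + 8 = -32 dBFS. ✓

-40 dBFS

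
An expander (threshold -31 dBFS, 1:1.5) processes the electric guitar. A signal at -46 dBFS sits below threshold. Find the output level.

-53.5 dBFS

The input is 15 dB below the -31 dBFS threshold.
A 1:1.5 expander multiplies undershoot by 1.5: 15 × 1.5 = 22.5 dB below threshold.
Output = -31 − 22.5 = -53.5 dBFS.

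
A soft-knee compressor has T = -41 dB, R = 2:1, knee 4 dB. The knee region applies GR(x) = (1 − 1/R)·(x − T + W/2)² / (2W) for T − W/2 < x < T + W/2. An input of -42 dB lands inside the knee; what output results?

x − T + W/2 = -42 − (-41) + 2 = 1.
GR = (1 − 1/2) × 1² / 8 = 0.5 × 1 / 8 = 0.0625 dB.
Output = -42 − 0.0625 = -42.0625 dB.

-42.0625 dB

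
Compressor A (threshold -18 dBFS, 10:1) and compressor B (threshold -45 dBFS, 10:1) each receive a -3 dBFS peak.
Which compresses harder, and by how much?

A: overshoot 15 dB → output overshoot 1.5 dB → GR 13.5 dB.
B: overshoot 42 dB → output overshoot 4.2 dB → GR 37.8 dB.
B reduces 24.3 dB more.

B, by 24.3 dB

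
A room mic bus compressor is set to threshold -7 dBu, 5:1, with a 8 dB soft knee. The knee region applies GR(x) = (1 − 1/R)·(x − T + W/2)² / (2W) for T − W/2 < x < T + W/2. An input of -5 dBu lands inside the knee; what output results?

-6.8 dBu

x − T + W/2 = -5 − (-7) + 4 = 6.
GR = (1 − 1/5) × 6² / 16 = 0.8 × 36 / 16 = 1.8 dB.
Output = -5 − 1.8 = -6.8 dBu.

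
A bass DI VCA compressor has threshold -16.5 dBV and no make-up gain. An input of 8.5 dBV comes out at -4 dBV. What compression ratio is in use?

2:1

Input overshoot = 8.5 − (-16.5) = 25 dB; output overshoot = -4 − (-16.5) = 12.5 dB.
Ratio = 25 / 12.5 = 2.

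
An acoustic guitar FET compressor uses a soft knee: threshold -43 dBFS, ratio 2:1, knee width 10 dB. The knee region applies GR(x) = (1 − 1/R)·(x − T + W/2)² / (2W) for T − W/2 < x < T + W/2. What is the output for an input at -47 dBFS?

-47.025 dBFS

x − T + W/2 = -47 − (-43) + 5 = 1.
GR = (1 − 1/2) × 1² / 20 = 0.5 × 1 / 20 = 0.025 dB.
Output = -47 − 0.025 = -47.025 dBFS.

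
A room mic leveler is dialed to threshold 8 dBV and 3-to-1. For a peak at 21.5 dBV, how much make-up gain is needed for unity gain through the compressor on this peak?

Overshoot 13.5 dB → 13.5/3 = 4.5 dB after compression, so the compressed level is 8 + 4.5 = 12.5 dBV.
Make-up = target − compressed = 21.5 − 12.5 = 9 dB.

9 dB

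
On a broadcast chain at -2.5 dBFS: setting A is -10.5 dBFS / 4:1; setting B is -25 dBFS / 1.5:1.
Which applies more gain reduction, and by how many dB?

B, by 1.5 dB

A: 8 dB over, compressed to 2 dB over, so 6 dB of GR.
B: 22.5 dB over, compressed to 15 dB over, so 7.5 dB of GR.
B reduces 1.5 dB more.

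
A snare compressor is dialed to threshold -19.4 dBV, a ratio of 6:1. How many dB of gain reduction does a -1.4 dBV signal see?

15 dB

Overshoot = -1.4 − (-19.4) = 18 dB.
After 6:1 compression the overshoot becomes 18/6 = 3 dB.
GR = overshoot in − overshoot out = 18 − 3 = 15 dB.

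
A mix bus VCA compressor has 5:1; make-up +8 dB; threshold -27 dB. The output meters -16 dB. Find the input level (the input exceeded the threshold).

-12 dB

Remove make-up: -16 − 8 = -24 dB.
That's 3 dB above the -27 dB threshold.
Input overshoot = R × output overshoot = 15 dB → input = -27 + 15 = -12 dB.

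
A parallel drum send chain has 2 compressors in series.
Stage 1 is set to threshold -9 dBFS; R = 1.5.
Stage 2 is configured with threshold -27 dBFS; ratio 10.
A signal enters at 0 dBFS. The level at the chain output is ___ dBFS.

-24.6 dBFS

Stage 1: 9 dB above -9 dBFS, reduced 1.5:1 to 6 dB above → -3 dBFS.
Stage 2: 24 dB above -27 dBFS, reduced 10:1 to 2.4 dB above → -24.6 dBFS.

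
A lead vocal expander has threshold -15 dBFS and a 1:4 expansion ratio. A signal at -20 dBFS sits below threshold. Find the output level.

-35 dBFS

Below threshold, a 1:4 expander applies gain = (4−1)×(T − x) of attenuation.
(4−1) × 5 = 15 dB, so output = -20 − 15 = -35 dBFS.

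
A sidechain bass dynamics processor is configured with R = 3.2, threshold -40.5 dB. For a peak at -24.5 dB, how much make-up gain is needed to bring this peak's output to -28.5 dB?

7 dB

Without make-up, output = threshold + overshoot/3.2 = -40.5 + 5 = -35.5 dB.
Gap to target: 7 dB.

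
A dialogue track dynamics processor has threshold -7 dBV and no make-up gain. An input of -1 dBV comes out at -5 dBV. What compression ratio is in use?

Input overshoot = -1 − (-7) = 6 dB; output overshoot = -5 − (-7) = 2 dB.
Ratio = 6 / 2 = 3.

3:1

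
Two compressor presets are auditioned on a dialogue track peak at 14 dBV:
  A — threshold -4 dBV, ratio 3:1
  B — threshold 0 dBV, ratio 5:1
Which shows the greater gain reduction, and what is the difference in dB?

A, by 0.8 dB

A: overshoot 18 dB → output overshoot 6 dB → GR 12 dB.
B: overshoot 14 dB → output overshoot 2.8 dB → GR 11.2 dB.
A reduces 0.8 dB more.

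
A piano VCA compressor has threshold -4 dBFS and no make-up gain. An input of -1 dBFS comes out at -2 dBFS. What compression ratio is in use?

1.5:1

Input overshoot = -1 − (-4) = 3 dB; output overshoot = -2 − (-4) = 2 dB.
Ratio = 3 / 2 = 1.5.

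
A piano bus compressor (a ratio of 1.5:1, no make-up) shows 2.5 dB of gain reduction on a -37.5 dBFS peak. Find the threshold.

Let T be the threshold. Output overshoot = (input overshoot)/R, so -40 − T = (-37.5 − T)/1.5.
1.5·(-40 − T) = -37.5 − T → 0.5·T = -60 − (-37.5) = -22.5.
T = -22.5/0.5 = -45 dBFS.

-45 dBFS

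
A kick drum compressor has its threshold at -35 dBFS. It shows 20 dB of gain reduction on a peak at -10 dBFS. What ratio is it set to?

Input overshoot = -10 − (-35) = 25 dB.
Output overshoot = 25 − 20 = 5 dB.
Ratio = input overshoot / output overshoot = 25 / 5 = 5.

5:1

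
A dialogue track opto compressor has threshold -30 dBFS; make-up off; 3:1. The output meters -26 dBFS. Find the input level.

That's 4 dB above the -30 dBFS threshold.
Input overshoot = R × output overshoot = 12 dB → input = -30 + 12 = -18 dBFS.

-18 dBFS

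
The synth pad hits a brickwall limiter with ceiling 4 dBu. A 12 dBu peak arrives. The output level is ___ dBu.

4 dBu

At ∞:1, everything above 4 dBu is held at the ceiling.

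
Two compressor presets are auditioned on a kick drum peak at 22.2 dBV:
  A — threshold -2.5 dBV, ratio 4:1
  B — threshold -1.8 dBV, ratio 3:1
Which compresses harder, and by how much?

A, by 2.525 dB

A: GR = 24.7 − 24.7/4 = 18.525 dB.
B: GR = 24 − 24/3 = 16 dB.
Difference: 2.525 dB in favour of A.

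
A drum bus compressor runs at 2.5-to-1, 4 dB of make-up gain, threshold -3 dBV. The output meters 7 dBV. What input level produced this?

Before make-up, the level was 7 − 4 = 3 dBV.
Post-compression overshoot = 3 − (-3) = 6 dB.
Before 2.5:1 compression the overshoot was 6 × 2.5 = 15 dB, so input = -3 + 15 = 12 dBV.

12 dBV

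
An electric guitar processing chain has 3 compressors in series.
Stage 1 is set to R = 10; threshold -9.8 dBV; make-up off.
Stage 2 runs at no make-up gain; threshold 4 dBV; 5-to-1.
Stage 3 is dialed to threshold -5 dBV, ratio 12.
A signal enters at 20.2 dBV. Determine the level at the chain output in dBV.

Stage 1: 20.2 dBV is 30 dB over -9.8 dBV; at 10:1 that becomes 3 dB over, giving -6.8 dBV.
Stage 2: -6.8 dBV is at or below the 4 dBV threshold — no compression; output -6.8 dBV.
Stage 3: -6.8 dBV is at or below the -5 dBV threshold — no compression; output -6.8 dBV.

-6.8 dBV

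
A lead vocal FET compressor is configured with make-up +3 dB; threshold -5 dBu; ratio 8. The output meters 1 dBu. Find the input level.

Stripping the +3 dB make-up gives -2 dBu at the gain stage.
Post-compression overshoot = -2 − (-5) = 3 dB.
Before 8:1 compression the overshoot was 3 × 8 = 24 dB, so input = -5 + 24 = 19 dBu.

19 dBu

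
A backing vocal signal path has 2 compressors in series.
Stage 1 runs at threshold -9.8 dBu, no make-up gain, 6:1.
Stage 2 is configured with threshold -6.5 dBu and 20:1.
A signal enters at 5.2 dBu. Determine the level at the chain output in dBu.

Stage 1: overshoot 15 dB → 15/6 = 2.5 dB → -7.3 dBu.
Stage 2: -7.3 dBu is at or below the -6.5 dBu threshold — no compression; output -7.3 dBu.

-7.3 dBu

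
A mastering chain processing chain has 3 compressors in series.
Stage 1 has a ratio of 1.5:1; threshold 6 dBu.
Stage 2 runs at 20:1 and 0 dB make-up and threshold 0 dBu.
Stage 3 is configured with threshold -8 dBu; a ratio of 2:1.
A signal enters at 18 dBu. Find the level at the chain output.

Stage 1: overshoot 12 dB → 12/1.5 = 8 dB → 14 dBu.
Stage 2: overshoot 14 dB → 14/20 = 0.7 dB → 0.7 dBu.
Stage 3: 0.7 dBu is 8.7 dB over -8 dBu; at 2:1 that becomes 4.35 dB over, giving -3.65 dBu.

-3.65 dBu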